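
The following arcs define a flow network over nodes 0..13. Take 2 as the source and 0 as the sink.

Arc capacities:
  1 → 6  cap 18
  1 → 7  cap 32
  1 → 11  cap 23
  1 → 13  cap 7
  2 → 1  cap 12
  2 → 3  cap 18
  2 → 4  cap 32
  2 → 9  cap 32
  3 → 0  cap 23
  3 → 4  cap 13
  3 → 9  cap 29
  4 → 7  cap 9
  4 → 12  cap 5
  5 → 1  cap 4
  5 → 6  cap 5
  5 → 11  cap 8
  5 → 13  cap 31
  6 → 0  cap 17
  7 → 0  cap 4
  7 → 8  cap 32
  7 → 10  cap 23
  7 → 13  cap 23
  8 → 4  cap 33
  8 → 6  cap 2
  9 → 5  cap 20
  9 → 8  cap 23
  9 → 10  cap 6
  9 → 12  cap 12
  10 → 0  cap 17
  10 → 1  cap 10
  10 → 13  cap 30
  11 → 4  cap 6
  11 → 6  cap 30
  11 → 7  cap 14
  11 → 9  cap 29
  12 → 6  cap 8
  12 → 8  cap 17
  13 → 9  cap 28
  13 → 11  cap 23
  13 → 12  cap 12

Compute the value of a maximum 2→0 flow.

augment #1: 2→3→0 bottleneck 18, total now 18
augment #2: 2→1→6→0 bottleneck 12, total now 30
augment #3: 2→4→7→0 bottleneck 4, total now 34
augment #4: 2→9→10→0 bottleneck 6, total now 40
augment #5: 2→4→7→10→0 bottleneck 5, total now 45
augment #6: 2→4→12→6→0 bottleneck 5, total now 50
augment #7: 2→9→5→1→7→10→0 bottleneck 4, total now 54
augment #8: 2→9→5→11→7→10→0 bottleneck 2, total now 56

Maximum flow value: 56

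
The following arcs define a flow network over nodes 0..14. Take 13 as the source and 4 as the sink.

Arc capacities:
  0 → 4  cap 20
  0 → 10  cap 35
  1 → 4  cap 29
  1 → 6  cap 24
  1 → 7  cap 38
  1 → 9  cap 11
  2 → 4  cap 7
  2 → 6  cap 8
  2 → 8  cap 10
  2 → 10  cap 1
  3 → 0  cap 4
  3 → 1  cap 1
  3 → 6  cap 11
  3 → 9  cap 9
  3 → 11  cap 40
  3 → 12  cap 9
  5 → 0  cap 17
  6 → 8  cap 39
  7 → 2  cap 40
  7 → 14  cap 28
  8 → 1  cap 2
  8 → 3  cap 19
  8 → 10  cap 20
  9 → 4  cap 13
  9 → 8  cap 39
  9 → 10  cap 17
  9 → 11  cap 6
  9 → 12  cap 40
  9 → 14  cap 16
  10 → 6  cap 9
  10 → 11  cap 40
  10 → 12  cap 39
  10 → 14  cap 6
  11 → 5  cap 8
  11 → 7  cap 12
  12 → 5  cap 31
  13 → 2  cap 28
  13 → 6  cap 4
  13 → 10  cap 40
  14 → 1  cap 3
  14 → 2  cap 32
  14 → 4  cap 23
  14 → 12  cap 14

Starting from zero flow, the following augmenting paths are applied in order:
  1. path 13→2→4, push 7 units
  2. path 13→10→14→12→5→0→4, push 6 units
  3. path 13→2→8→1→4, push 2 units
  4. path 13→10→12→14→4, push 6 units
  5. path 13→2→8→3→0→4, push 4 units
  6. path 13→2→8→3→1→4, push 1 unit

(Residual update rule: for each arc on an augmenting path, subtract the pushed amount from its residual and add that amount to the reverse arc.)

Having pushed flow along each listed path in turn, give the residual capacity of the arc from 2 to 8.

Residual capacity of (2,8): 3

after path 1 (13→2→4, push 7): res(2,8)=10
after path 2 (13→10→14→12→5→0→4, push 6): res(2,8)=10
after path 3 (13→2→8→1→4, push 2): res(2,8)=8
after path 4 (13→10→12→14→4, push 6): res(2,8)=8
after path 5 (13→2→8→3→0→4, push 4): res(2,8)=4
after path 6 (13→2→8→3→1→4, push 1): res(2,8)=3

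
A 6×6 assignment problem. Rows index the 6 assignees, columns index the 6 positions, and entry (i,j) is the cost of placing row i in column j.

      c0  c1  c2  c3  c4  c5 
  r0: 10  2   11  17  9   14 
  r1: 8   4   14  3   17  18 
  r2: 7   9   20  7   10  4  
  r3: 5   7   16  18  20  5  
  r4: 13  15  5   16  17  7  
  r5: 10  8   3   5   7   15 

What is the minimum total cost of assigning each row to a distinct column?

optimal assignment: row0→col1 (cost 2), row1→col3 (cost 3), row2→col5 (cost 4), row3→col0 (cost 5), row4→col2 (cost 5), row5→col4 (cost 7)
total = 2 + 3 + 4 + 5 + 5 + 7 = 26

Minimum assignment cost: 26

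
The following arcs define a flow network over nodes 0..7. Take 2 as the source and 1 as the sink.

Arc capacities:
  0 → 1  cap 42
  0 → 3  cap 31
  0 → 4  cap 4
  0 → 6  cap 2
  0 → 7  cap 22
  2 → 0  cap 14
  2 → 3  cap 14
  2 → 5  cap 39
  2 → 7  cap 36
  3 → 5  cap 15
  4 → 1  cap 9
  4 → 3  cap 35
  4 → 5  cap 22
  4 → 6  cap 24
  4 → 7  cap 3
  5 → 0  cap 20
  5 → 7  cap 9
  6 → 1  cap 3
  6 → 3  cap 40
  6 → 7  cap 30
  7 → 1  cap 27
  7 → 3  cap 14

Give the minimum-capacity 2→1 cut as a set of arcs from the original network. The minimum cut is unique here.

augment #1: 2→0→1 push 14
augment #2: 2→7→1 push 27
augment #3: 2→5→0→1 push 20
max flow = 61; residual-reachable set from 2 gives S-side
cut edges (S→T): {(2,0), (5,0), (7,1)} total cap 61

Min-cut arcs: {(2,0), (5,0), (7,1)} (total capacity 61)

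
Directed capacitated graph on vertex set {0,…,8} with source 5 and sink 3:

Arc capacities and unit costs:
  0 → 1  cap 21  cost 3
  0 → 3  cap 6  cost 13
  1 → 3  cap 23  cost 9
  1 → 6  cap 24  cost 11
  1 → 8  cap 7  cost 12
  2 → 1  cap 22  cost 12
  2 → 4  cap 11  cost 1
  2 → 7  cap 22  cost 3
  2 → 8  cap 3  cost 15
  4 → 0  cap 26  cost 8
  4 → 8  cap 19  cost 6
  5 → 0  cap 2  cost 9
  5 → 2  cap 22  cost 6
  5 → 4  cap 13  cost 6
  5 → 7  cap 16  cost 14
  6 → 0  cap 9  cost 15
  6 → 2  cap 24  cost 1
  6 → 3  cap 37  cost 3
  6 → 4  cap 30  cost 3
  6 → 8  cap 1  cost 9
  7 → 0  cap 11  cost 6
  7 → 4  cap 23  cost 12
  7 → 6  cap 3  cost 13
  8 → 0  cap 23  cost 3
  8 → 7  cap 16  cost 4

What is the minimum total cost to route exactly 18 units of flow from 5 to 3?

Minimum cost for 18 units: 455

shortest-cost path #1: 5→0→1→3 push 2 @ unit cost 21 (adds 42)
shortest-cost path #2: 5→2→7→6→3 push 3 @ unit cost 25 (adds 75)
shortest-cost path #3: 5→4→0→1→3 push 13 @ unit cost 26 (adds 338)
total cost = 455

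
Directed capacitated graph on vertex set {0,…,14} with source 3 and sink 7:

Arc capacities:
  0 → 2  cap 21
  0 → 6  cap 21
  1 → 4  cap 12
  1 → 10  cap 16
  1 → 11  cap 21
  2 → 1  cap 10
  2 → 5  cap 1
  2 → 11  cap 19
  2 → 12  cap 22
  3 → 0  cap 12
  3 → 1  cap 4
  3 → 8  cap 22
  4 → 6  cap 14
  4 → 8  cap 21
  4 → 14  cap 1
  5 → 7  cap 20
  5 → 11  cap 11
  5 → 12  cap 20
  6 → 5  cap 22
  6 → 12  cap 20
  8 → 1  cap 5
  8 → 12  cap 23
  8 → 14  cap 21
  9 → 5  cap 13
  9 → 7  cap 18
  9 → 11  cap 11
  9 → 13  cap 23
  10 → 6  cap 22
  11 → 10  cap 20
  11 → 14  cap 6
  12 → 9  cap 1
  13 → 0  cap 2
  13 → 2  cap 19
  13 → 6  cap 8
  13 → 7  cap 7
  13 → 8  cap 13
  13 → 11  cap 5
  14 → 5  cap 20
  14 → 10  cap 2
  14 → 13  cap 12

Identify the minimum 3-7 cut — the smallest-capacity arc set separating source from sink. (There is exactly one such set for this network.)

augment #1: 3→0→2→5→7 push 1
augment #2: 3→0→6→5→7 push 11
augment #3: 3→8→12→9→7 push 1
augment #4: 3→8→14→5→7 push 8
augment #5: 3→8→14→13→7 push 7
max flow = 28; residual-reachable set from 3 gives S-side
cut edges (S→T): {(5,7), (12,9), (13,7)} total cap 28

Min-cut arcs: {(5,7), (12,9), (13,7)} (total capacity 28)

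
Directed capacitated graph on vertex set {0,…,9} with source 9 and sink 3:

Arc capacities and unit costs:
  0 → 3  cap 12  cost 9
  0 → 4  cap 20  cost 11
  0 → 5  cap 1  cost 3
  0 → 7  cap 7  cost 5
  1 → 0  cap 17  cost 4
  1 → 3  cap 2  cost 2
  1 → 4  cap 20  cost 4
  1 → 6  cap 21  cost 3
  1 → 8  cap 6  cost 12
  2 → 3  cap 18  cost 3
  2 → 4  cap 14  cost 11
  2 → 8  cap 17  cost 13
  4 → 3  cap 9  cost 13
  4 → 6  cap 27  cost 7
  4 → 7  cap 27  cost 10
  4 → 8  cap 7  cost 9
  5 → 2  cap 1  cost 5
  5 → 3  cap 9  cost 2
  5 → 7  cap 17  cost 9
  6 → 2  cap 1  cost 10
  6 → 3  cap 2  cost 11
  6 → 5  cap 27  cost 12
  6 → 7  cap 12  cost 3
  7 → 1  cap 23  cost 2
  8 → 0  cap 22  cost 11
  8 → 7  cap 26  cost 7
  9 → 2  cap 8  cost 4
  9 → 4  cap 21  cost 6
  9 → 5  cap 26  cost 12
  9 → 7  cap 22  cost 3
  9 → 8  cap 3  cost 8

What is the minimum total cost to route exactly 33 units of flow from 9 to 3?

shortest-cost path #1: 9→2→3 push 8 @ unit cost 7 (adds 56)
shortest-cost path #2: 9→7→1→3 push 2 @ unit cost 7 (adds 14)
shortest-cost path #3: 9→5→3 push 9 @ unit cost 14 (adds 126)
shortest-cost path #4: 9→7→1→0→3 push 12 @ unit cost 18 (adds 216)
shortest-cost path #5: 9→4→3 push 2 @ unit cost 19 (adds 38)
total cost = 450

Minimum cost for 33 units: 450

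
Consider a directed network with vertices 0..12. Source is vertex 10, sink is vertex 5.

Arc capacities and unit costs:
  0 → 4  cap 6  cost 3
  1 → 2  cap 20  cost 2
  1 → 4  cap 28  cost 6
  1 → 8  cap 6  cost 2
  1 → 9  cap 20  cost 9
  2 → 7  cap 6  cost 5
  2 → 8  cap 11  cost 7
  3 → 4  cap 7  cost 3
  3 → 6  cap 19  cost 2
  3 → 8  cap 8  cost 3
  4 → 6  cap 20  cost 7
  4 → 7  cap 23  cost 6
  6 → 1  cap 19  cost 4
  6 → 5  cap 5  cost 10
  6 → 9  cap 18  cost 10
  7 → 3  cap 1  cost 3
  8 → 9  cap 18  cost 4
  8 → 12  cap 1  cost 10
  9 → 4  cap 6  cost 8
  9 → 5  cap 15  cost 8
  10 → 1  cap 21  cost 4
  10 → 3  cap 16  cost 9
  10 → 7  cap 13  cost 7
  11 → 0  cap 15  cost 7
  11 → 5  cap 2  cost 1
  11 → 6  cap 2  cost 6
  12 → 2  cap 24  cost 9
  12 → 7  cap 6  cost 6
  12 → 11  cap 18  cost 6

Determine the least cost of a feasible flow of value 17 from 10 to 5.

shortest-cost path #1: 10→1→8→9→5 push 6 @ unit cost 18 (adds 108)
shortest-cost path #2: 10→3→6→5 push 5 @ unit cost 21 (adds 105)
shortest-cost path #3: 10→1→9→5 push 6 @ unit cost 21 (adds 126)
total cost = 339

Minimum cost for 17 units: 339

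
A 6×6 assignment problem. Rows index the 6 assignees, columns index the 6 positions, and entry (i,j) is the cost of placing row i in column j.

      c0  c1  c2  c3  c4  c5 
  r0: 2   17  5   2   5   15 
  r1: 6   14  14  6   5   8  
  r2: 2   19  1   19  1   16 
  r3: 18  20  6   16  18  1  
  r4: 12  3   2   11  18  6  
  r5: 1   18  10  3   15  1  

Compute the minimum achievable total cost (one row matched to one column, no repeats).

optimal assignment: row0→col3 (cost 2), row1→col4 (cost 5), row2→col2 (cost 1), row3→col5 (cost 1), row4→col1 (cost 3), row5→col0 (cost 1)
total = 2 + 5 + 1 + 1 + 3 + 1 = 13

Minimum assignment cost: 13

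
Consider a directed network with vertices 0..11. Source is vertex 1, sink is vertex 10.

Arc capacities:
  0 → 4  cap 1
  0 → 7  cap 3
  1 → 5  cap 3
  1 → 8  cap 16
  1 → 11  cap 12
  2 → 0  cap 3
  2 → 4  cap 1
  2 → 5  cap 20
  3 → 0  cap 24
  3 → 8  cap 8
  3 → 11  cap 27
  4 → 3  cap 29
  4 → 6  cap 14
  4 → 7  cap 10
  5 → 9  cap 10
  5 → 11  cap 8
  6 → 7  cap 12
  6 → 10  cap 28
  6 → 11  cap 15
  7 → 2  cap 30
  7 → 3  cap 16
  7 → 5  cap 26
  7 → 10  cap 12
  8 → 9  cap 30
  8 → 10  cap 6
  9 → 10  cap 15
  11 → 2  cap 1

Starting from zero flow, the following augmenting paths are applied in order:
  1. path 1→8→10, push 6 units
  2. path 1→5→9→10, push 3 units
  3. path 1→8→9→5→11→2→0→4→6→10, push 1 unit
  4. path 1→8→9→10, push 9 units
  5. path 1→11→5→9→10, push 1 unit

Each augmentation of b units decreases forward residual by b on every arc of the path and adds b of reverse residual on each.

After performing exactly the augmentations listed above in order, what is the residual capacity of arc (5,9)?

Residual capacity of (5,9): 7

after path 1 (1→8→10, push 6): res(5,9)=10
after path 2 (1→5→9→10, push 3): res(5,9)=7
after path 3 (1→8→9→5→11→2→0→4→6→10, push 1): res(5,9)=8
after path 4 (1→8→9→10, push 9): res(5,9)=8
after path 5 (1→11→5→9→10, push 1): res(5,9)=7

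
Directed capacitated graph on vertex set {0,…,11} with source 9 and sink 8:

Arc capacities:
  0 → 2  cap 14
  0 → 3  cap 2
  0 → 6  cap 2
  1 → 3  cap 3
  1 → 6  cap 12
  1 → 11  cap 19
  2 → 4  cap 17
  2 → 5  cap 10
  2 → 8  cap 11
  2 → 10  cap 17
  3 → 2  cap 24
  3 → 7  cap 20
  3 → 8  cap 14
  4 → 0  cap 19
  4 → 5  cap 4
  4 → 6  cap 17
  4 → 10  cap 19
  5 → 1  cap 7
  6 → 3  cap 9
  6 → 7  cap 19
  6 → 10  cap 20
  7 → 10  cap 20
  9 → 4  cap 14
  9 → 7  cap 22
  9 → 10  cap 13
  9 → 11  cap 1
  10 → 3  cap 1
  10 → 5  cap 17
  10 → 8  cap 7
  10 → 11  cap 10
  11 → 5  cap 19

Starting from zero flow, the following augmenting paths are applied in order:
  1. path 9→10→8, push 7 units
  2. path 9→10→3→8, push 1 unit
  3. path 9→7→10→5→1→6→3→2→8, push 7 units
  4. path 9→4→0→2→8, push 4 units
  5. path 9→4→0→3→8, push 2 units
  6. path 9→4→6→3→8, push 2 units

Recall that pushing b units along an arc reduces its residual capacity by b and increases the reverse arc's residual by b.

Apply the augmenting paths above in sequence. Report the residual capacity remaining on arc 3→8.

after path 1 (9→10→8, push 7): res(3,8)=14
after path 2 (9→10→3→8, push 1): res(3,8)=13
after path 3 (9→7→10→5→1→6→3→2→8, push 7): res(3,8)=13
after path 4 (9→4→0→2→8, push 4): res(3,8)=13
after path 5 (9→4→0→3→8, push 2): res(3,8)=11
after path 6 (9→4→6→3→8, push 2): res(3,8)=9

Residual capacity of (3,8): 9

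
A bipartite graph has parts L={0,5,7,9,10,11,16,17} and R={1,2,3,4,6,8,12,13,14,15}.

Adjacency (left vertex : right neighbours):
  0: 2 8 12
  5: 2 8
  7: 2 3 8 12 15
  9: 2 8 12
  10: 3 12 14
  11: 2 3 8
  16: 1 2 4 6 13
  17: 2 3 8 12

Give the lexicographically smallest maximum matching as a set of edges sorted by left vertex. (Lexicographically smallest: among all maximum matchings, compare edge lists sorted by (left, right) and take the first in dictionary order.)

|M| = 7 (so the lex-smallest maximum matching has 7 edges)
process left vertices in ascending order; for each, take the smallest-labelled available neighbour that still permits 7 edges overall, or leave it unmatched if none does
lex-smallest matching: {0-2, 5-8, 7-15, 9-12, 10-14, 11-3, 16-1}

Lex-smallest maximum matching: {(0,2), (5,8), (7,15), (9,12), (10,14), (11,3), (16,1)}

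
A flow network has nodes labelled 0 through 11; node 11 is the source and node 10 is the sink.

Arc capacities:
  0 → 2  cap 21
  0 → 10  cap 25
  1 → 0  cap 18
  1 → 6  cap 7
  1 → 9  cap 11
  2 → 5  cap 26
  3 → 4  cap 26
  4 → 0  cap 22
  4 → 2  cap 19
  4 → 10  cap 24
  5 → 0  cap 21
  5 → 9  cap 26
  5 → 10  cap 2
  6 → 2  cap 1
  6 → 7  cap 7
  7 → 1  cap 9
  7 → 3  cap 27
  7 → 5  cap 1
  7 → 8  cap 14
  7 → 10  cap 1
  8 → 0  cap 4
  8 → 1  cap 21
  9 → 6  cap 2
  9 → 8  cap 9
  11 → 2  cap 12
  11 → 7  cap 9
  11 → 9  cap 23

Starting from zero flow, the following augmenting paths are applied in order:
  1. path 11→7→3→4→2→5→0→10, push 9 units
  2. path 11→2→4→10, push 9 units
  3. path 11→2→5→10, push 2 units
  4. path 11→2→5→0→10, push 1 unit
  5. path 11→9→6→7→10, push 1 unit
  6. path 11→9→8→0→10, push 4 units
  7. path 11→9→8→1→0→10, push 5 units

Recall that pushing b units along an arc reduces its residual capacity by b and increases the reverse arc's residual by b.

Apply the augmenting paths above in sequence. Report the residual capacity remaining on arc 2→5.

Residual capacity of (2,5): 14

after path 1 (11→7→3→4→2→5→0→10, push 9): res(2,5)=17
after path 2 (11→2→4→10, push 9): res(2,5)=17
after path 3 (11→2→5→10, push 2): res(2,5)=15
after path 4 (11→2→5→0→10, push 1): res(2,5)=14
after path 5 (11→9→6→7→10, push 1): res(2,5)=14
after path 6 (11→9→8→0→10, push 4): res(2,5)=14
after path 7 (11→9→8→1→0→10, push 5): res(2,5)=14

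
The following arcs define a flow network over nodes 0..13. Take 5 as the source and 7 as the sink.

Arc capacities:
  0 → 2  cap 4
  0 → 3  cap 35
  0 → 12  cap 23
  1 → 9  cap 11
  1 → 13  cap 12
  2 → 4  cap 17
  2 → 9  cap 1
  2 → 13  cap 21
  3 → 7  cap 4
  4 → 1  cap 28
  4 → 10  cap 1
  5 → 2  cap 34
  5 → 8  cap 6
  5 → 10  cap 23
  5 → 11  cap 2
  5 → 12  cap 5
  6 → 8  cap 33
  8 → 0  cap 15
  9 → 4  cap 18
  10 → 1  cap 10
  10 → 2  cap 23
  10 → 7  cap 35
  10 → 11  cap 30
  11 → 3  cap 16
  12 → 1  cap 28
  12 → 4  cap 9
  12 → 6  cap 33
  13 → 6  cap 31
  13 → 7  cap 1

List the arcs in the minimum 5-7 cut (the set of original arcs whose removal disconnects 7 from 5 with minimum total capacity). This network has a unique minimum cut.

augment #1: 5→10→7 push 23
augment #2: 5→2→13→7 push 1
augment #3: 5→11→3→7 push 2
augment #4: 5→2→4→10→7 push 1
augment #5: 5→8→0→3→7 push 2
max flow = 29; residual-reachable set from 5 gives S-side
cut edges (S→T): {(3,7), (4,10), (5,10), (13,7)} total cap 29

Min-cut arcs: {(3,7), (4,10), (5,10), (13,7)} (total capacity 29)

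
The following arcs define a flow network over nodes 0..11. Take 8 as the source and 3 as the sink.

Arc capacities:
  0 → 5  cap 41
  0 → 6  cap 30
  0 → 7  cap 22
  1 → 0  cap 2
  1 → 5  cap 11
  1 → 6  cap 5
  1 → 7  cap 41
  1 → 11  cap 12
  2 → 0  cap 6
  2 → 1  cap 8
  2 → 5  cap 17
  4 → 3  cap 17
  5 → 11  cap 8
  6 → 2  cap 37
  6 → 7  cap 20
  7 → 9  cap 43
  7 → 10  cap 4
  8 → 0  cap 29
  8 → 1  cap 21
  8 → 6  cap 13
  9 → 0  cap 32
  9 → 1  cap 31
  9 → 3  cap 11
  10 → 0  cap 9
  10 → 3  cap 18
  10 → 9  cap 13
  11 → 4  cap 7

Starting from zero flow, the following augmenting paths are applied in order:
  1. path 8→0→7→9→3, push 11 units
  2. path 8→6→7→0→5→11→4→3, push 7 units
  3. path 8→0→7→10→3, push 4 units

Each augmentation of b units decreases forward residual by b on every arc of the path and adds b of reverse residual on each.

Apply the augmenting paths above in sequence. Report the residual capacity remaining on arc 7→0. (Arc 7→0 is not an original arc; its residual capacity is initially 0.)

Residual capacity of (7,0): 8

after path 1 (8→0→7→9→3, push 11): res(7,0)=11
after path 2 (8→6→7→0→5→11→4→3, push 7): res(7,0)=4
after path 3 (8→0→7→10→3, push 4): res(7,0)=8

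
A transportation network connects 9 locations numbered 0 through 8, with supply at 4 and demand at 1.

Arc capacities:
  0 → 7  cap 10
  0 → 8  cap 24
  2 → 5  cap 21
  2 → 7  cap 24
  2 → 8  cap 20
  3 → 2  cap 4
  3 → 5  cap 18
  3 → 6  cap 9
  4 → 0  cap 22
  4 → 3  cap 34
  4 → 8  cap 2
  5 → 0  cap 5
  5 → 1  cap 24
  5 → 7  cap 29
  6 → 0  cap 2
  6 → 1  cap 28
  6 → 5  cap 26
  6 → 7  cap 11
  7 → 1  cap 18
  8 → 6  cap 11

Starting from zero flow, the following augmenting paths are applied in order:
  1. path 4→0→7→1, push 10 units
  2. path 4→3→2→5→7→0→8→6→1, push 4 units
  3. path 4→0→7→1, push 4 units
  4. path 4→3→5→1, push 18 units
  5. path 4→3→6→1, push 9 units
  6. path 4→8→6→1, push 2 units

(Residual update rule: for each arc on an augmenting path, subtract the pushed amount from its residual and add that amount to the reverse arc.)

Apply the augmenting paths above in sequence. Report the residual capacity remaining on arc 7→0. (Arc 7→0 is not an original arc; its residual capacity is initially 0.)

Residual capacity of (7,0): 10

after path 1 (4→0→7→1, push 10): res(7,0)=10
after path 2 (4→3→2→5→7→0→8→6→1, push 4): res(7,0)=6
after path 3 (4→0→7→1, push 4): res(7,0)=10
after path 4 (4→3→5→1, push 18): res(7,0)=10
after path 5 (4→3→6→1, push 9): res(7,0)=10
after path 6 (4→8→6→1, push 2): res(7,0)=10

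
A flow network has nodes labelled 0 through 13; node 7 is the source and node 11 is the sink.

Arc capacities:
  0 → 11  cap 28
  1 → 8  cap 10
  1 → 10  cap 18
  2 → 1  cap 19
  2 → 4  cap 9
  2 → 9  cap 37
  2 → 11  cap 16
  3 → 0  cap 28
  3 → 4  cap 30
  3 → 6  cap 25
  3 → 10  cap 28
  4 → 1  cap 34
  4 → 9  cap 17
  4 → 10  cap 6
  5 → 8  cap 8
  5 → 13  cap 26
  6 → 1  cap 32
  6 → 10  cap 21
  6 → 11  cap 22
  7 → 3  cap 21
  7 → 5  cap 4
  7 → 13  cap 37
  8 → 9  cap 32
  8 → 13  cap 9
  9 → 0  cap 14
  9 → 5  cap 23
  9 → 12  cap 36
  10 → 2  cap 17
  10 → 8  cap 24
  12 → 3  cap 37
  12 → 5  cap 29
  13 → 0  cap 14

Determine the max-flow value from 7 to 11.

Maximum flow value: 39

augment #1: 7→3→0→11 bottleneck 21, total now 21
augment #2: 7→13→0→11 bottleneck 7, total now 28
augment #3: 7→13→0→3→6→11 bottleneck 7, total now 35
augment #4: 7→5→8→9→0→3→6→11 bottleneck 4, total now 39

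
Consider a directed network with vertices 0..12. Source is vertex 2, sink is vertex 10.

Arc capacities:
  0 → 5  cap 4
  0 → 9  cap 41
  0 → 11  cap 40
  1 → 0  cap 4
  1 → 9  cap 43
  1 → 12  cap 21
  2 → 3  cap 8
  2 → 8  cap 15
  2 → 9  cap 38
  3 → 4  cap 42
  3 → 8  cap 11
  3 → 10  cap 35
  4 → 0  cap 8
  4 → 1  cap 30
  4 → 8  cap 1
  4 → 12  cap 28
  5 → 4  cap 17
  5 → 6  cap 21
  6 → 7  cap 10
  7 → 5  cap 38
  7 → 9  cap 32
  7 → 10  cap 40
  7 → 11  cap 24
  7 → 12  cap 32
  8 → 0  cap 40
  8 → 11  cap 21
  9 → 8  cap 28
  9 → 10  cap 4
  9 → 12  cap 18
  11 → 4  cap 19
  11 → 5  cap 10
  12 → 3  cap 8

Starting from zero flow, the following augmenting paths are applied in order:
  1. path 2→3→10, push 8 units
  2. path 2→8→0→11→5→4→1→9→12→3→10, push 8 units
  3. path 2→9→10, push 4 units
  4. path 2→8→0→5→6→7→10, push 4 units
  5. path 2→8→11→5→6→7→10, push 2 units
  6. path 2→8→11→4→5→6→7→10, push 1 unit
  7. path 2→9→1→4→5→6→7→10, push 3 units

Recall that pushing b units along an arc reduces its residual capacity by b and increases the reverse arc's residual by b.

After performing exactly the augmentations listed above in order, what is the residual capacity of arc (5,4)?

after path 1 (2→3→10, push 8): res(5,4)=17
after path 2 (2→8→0→11→5→4→1→9→12→3→10, push 8): res(5,4)=9
after path 3 (2→9→10, push 4): res(5,4)=9
after path 4 (2→8→0→5→6→7→10, push 4): res(5,4)=9
after path 5 (2→8→11→5→6→7→10, push 2): res(5,4)=9
after path 6 (2→8→11→4→5→6→7→10, push 1): res(5,4)=10
after path 7 (2→9→1→4→5→6→7→10, push 3): res(5,4)=13

Residual capacity of (5,4): 13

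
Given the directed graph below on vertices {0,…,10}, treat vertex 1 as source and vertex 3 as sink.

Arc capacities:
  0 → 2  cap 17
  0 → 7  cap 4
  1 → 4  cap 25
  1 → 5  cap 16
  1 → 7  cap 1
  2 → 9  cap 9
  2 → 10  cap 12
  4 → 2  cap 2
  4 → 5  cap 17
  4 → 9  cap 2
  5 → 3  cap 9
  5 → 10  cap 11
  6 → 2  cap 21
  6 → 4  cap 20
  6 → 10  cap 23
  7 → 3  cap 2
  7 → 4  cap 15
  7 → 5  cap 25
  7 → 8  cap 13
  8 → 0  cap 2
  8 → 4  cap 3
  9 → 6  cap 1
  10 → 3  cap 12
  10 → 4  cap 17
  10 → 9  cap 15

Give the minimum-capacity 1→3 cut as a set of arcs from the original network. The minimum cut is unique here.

augment #1: 1→5→3 push 9
augment #2: 1→7→3 push 1
augment #3: 1→5→10→3 push 7
augment #4: 1→4→2→10→3 push 2
augment #5: 1→4→5→10→3 push 3
max flow = 22; residual-reachable set from 1 gives S-side
cut edges (S→T): {(1,7), (5,3), (10,3)} total cap 22

Min-cut arcs: {(1,7), (5,3), (10,3)} (total capacity 22)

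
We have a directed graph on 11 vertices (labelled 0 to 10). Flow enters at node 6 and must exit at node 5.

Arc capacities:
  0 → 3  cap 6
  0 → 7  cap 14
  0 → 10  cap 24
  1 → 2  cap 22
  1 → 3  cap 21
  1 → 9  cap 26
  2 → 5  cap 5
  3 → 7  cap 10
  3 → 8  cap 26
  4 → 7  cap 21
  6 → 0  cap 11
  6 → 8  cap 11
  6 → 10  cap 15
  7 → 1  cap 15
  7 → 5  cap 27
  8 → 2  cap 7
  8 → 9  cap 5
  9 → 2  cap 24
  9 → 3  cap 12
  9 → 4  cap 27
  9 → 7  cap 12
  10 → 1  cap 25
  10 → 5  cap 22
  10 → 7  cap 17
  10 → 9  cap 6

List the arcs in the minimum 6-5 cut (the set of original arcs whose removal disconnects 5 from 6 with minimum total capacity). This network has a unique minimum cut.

Min-cut arcs: {(2,5), (6,0), (6,10), (8,9)} (total capacity 36)

augment #1: 6→10→5 push 15
augment #2: 6→0→7→5 push 11
augment #3: 6→8→2→5 push 5
augment #4: 6→8→9→7→5 push 5
max flow = 36; residual-reachable set from 6 gives S-side
cut edges (S→T): {(2,5), (6,0), (6,10), (8,9)} total cap 36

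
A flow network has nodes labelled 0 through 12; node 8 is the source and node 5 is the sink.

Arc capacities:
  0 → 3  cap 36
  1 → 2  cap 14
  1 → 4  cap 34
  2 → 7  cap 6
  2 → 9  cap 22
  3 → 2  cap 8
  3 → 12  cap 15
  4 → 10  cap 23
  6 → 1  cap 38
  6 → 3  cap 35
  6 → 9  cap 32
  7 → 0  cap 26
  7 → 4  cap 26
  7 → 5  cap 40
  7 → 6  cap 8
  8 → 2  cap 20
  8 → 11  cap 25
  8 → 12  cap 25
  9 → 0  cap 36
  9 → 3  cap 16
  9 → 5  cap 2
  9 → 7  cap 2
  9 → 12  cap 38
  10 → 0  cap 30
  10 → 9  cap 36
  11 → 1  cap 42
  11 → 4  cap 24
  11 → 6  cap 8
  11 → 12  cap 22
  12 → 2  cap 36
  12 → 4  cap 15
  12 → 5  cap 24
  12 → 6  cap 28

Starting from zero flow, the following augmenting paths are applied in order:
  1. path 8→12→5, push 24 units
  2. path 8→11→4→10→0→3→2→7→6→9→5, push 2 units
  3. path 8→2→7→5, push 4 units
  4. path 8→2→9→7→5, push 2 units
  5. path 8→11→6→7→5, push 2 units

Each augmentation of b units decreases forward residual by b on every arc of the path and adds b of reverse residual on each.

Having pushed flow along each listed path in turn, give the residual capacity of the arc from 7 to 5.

Residual capacity of (7,5): 32

after path 1 (8→12→5, push 24): res(7,5)=40
after path 2 (8→11→4→10→0→3→2→7→6→9→5, push 2): res(7,5)=40
after path 3 (8→2→7→5, push 4): res(7,5)=36
after path 4 (8→2→9→7→5, push 2): res(7,5)=34
after path 5 (8→11→6→7→5, push 2): res(7,5)=32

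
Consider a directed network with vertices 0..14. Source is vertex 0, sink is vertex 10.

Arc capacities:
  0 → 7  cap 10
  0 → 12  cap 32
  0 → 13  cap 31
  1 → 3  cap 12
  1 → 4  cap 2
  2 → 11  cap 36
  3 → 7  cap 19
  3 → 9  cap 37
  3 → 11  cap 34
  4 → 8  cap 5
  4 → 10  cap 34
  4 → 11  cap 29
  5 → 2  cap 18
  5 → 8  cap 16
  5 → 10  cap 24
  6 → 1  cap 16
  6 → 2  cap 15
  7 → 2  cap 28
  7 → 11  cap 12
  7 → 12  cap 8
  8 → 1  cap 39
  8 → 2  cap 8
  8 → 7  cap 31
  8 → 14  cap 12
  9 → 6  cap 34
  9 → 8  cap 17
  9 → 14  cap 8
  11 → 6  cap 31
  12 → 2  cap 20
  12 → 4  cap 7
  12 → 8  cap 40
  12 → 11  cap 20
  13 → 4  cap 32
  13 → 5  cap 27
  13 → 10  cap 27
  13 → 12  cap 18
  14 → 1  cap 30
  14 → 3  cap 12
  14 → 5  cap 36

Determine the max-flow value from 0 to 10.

Maximum flow value: 60

augment #1: 0→13→10 bottleneck 27, total now 27
augment #2: 0→12→4→10 bottleneck 7, total now 34
augment #3: 0→13→4→10 bottleneck 4, total now 38
augment #4: 0→12→8→1→4→10 bottleneck 2, total now 40
augment #5: 0→12→8→14→5→10 bottleneck 12, total now 52
augment #6: 0→12→8→1→3→9→14→5→10 bottleneck 8, total now 60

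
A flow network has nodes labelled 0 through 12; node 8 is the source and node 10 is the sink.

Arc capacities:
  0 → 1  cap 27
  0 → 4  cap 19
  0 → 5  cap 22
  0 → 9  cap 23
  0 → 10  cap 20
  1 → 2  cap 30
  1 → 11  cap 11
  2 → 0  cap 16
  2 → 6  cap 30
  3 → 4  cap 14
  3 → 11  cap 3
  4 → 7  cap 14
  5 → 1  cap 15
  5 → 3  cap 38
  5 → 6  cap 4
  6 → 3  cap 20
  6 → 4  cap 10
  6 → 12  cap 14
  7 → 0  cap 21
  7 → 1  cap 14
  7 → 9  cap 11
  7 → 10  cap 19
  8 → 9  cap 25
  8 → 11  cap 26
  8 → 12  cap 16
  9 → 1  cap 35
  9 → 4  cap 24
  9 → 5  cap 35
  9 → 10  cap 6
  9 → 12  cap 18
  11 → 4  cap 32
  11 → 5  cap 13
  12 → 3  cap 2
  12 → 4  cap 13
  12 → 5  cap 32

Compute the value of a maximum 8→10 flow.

Maximum flow value: 36

augment #1: 8→9→10 bottleneck 6, total now 6
augment #2: 8→9→4→7→10 bottleneck 14, total now 20
augment #3: 8→9→1→2→0→10 bottleneck 5, total now 25
augment #4: 8→11→5→1→2→0→10 bottleneck 11, total now 36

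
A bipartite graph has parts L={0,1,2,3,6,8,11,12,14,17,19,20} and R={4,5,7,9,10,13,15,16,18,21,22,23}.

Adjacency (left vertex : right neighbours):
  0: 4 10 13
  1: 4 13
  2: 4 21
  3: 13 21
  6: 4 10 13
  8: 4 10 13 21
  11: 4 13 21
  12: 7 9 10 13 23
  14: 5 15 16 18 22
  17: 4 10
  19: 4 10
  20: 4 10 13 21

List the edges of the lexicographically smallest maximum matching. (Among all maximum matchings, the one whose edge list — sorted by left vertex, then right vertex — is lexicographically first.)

Lex-smallest maximum matching: {(0,4), (1,13), (2,21), (6,10), (12,7), (14,5)}

|M| = 6 (so the lex-smallest maximum matching has 6 edges)
process left vertices in ascending order; for each, take the smallest-labelled available neighbour that still permits 6 edges overall, or leave it unmatched if none does
lex-smallest matching: {0-4, 1-13, 2-21, 6-10, 12-7, 14-5}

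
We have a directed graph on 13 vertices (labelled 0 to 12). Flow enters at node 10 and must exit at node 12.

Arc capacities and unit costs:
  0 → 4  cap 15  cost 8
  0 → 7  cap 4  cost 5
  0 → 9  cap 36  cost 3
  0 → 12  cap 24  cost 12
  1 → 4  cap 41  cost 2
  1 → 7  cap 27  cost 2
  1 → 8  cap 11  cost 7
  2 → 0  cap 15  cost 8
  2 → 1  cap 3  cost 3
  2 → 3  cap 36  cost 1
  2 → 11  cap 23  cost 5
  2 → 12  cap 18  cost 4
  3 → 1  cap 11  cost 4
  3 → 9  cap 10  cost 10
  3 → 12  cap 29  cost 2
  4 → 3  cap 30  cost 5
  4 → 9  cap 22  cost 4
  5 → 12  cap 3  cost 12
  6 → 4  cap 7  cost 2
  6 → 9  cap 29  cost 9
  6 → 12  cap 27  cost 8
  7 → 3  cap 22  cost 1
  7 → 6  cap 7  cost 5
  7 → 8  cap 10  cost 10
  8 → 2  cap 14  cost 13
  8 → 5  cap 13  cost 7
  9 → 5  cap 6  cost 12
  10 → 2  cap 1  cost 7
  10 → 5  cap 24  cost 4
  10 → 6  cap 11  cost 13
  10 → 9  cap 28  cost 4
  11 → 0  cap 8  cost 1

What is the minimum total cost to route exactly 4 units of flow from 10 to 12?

Minimum cost for 4 units: 58

shortest-cost path #1: 10→2→3→12 push 1 @ unit cost 10 (adds 10)
shortest-cost path #2: 10→5→12 push 3 @ unit cost 16 (adds 48)
total cost = 58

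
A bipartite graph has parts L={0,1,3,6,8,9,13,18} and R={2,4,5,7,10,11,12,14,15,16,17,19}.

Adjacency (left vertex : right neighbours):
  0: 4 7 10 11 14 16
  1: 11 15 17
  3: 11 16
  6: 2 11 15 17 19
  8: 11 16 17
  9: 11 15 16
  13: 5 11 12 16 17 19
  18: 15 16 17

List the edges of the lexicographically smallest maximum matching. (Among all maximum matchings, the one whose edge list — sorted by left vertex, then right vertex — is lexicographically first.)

|M| = 7 (so the lex-smallest maximum matching has 7 edges)
process left vertices in ascending order; for each, take the smallest-labelled available neighbour that still permits 7 edges overall, or leave it unmatched if none does
lex-smallest matching: {0-4, 1-11, 3-16, 6-2, 8-17, 9-15, 13-5}

Lex-smallest maximum matching: {(0,4), (1,11), (3,16), (6,2), (8,17), (9,15), (13,5)}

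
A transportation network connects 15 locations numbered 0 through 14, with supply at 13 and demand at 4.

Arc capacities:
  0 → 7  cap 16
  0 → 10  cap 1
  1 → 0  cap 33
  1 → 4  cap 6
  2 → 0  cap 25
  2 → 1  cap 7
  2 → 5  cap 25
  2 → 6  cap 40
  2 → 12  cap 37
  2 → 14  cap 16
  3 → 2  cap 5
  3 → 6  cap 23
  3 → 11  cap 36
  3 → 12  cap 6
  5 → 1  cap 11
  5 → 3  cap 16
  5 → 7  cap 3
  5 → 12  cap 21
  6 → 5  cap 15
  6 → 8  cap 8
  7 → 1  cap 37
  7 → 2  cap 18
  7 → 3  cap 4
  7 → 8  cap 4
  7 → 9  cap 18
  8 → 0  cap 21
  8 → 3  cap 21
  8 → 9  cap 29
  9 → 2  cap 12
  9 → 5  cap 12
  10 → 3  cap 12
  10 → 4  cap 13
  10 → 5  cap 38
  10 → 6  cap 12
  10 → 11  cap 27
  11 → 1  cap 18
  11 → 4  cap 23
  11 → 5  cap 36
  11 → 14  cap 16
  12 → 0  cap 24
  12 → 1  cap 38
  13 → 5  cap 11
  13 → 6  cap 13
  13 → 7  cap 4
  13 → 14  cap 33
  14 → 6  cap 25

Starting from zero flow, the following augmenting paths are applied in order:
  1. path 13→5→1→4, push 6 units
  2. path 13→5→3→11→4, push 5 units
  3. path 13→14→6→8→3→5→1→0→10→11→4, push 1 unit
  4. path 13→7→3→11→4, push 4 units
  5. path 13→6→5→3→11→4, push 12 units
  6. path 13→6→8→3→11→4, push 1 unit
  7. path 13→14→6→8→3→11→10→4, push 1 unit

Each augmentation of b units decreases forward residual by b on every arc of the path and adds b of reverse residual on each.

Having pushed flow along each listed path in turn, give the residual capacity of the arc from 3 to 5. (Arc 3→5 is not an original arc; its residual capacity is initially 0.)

after path 1 (13→5→1→4, push 6): res(3,5)=0
after path 2 (13→5→3→11→4, push 5): res(3,5)=5
after path 3 (13→14→6→8→3→5→1→0→10→11→4, push 1): res(3,5)=4
after path 4 (13→7→3→11→4, push 4): res(3,5)=4
after path 5 (13→6→5→3→11→4, push 12): res(3,5)=16
after path 6 (13→6→8→3→11→4, push 1): res(3,5)=16
after path 7 (13→14→6→8→3→11→10→4, push 1): res(3,5)=16

Residual capacity of (3,5): 16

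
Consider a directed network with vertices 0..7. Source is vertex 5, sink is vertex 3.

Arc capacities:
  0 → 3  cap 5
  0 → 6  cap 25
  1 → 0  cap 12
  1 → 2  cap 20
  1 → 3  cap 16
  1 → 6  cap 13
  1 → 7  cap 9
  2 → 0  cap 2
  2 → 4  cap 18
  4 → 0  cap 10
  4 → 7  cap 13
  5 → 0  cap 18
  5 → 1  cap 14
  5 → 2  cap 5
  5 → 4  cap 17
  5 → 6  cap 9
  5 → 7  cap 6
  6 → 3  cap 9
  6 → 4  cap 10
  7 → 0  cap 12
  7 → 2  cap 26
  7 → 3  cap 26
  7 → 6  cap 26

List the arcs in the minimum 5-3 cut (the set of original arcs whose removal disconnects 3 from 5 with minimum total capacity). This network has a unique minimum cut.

Min-cut arcs: {(0,3), (4,7), (5,1), (5,7), (6,3)} (total capacity 47)

augment #1: 5→0→3 push 5
augment #2: 5→1→3 push 14
augment #3: 5→6→3 push 9
augment #4: 5→7→3 push 6
augment #5: 5→4→7→3 push 13
max flow = 47; residual-reachable set from 5 gives S-side
cut edges (S→T): {(0,3), (4,7), (5,1), (5,7), (6,3)} total cap 47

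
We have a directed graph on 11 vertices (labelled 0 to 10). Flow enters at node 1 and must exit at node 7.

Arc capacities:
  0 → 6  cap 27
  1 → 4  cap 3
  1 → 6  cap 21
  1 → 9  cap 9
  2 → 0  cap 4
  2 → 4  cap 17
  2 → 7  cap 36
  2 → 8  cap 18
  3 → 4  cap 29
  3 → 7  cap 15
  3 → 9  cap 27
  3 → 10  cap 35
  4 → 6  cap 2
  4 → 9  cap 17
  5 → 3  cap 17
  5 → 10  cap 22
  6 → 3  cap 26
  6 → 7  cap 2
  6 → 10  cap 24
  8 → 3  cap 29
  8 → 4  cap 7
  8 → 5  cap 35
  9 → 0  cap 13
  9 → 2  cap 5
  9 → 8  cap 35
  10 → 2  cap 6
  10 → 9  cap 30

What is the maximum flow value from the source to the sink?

Maximum flow value: 28

augment #1: 1→6→7 bottleneck 2, total now 2
augment #2: 1→6→3→7 bottleneck 15, total now 17
augment #3: 1→9→2→7 bottleneck 5, total now 22
augment #4: 1→6→10→2→7 bottleneck 4, total now 26
augment #5: 1→4→6→10→2→7 bottleneck 2, total now 28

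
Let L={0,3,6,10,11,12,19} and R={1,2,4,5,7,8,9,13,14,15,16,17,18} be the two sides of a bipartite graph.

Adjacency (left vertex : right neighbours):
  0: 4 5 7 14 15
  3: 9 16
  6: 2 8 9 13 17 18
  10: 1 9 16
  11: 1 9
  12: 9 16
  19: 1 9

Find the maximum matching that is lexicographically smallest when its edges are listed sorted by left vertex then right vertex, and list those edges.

|M| = 5 (so the lex-smallest maximum matching has 5 edges)
process left vertices in ascending order; for each, take the smallest-labelled available neighbour that still permits 5 edges overall, or leave it unmatched if none does
lex-smallest matching: {0-4, 3-9, 6-2, 10-1, 12-16}

Lex-smallest maximum matching: {(0,4), (3,9), (6,2), (10,1), (12,16)}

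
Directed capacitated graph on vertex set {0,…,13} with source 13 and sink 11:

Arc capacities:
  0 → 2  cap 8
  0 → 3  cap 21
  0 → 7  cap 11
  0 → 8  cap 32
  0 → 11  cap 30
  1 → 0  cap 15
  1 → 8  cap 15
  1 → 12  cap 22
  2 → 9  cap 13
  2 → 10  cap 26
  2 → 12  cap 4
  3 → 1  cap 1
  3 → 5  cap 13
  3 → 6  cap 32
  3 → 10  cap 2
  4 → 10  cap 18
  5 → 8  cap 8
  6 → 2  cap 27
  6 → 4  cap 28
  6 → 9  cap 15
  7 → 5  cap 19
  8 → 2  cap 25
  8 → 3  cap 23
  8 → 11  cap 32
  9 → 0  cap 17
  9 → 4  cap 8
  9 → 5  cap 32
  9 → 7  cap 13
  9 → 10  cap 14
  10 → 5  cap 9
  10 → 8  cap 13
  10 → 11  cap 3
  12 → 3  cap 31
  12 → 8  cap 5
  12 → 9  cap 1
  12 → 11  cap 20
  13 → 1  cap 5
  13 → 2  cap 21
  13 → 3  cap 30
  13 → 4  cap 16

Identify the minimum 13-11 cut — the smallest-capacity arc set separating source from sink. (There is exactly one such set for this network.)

augment #1: 13→1→0→11 push 5
augment #2: 13→2→10→11 push 3
augment #3: 13→2→12→11 push 4
augment #4: 13→2→9→0→11 push 13
augment #5: 13→2→10→8→11 push 1
augment #6: 13→3→1→0→11 push 1
augment #7: 13→3→5→8→11 push 8
augment #8: 13→3→10→8→11 push 2
augment #9: 13→4→10→8→11 push 10
augment #10: 13→3→6→9→0→11 push 4
max flow = 51; residual-reachable set from 13 gives S-side
cut edges (S→T): {(2,12), (3,1), (5,8), (9,0), (10,8), (10,11), (13,1)} total cap 51

Min-cut arcs: {(2,12), (3,1), (5,8), (9,0), (10,8), (10,11), (13,1)} (total capacity 51)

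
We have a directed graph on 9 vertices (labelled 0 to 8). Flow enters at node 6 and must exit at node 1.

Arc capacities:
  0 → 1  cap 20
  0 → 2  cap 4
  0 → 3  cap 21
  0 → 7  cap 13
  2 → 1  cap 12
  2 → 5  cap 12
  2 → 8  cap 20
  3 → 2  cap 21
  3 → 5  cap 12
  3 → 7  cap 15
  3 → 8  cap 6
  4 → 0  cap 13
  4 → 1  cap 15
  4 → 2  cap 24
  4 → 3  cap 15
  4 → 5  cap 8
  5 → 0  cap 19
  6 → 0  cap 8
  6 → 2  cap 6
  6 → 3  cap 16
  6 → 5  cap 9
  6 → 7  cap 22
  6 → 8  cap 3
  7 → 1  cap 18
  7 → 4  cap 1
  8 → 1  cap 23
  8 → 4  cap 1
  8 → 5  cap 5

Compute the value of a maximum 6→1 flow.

Maximum flow value: 61

augment #1: 6→0→1 bottleneck 8, total now 8
augment #2: 6→2→1 bottleneck 6, total now 14
augment #3: 6→7→1 bottleneck 18, total now 32
augment #4: 6→8→1 bottleneck 3, total now 35
augment #5: 6→3→2→1 bottleneck 6, total now 41
augment #6: 6→3→8→1 bottleneck 6, total now 47
augment #7: 6→5→0→1 bottleneck 9, total now 56
augment #8: 6→7→4→1 bottleneck 1, total now 57
augment #9: 6→3→2→8→1 bottleneck 4, total now 61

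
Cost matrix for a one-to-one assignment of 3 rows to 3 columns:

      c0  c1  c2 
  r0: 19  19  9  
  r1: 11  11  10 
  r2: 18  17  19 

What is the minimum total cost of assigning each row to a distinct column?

optimal assignment: row0→col2 (cost 9), row1→col0 (cost 11), row2→col1 (cost 17)
total = 9 + 11 + 17 = 37

Minimum assignment cost: 37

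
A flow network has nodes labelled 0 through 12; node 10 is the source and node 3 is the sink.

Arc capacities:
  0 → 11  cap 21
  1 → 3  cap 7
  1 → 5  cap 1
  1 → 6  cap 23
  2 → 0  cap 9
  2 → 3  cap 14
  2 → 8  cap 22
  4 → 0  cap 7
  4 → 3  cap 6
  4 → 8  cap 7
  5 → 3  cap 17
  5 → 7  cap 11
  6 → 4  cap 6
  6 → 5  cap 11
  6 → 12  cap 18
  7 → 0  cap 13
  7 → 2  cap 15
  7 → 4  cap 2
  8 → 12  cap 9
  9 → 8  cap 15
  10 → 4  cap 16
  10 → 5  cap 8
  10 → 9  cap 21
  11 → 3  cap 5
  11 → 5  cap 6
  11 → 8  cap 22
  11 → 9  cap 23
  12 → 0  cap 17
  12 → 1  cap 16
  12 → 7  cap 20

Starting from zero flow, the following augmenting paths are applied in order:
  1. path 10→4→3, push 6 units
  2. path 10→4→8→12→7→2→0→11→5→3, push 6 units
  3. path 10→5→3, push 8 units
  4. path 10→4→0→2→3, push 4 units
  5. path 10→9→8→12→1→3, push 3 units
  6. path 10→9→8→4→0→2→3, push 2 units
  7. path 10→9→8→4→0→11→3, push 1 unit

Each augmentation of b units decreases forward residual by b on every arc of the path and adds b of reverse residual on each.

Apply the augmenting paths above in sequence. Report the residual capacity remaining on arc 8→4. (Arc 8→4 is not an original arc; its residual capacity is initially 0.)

Residual capacity of (8,4): 3

after path 1 (10→4→3, push 6): res(8,4)=0
after path 2 (10→4→8→12→7→2→0→11→5→3, push 6): res(8,4)=6
after path 3 (10→5→3, push 8): res(8,4)=6
after path 4 (10→4→0→2→3, push 4): res(8,4)=6
after path 5 (10→9→8→12→1→3, push 3): res(8,4)=6
after path 6 (10→9→8→4→0→2→3, push 2): res(8,4)=4
after path 7 (10→9→8→4→0→11→3, push 1): res(8,4)=3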